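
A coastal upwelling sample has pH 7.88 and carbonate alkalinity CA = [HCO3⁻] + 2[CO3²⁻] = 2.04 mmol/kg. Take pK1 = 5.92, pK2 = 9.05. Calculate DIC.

CA = [HCO3⁻] + 2[CO3²⁻] = (α₁ + 2α₂)·DIC
At pH 7.88: [H⁺]/K1 = 10^-1.96 = 0.010965, K2/[H⁺] = 10^-1.17 = 0.067608
α₁ = 1/(1 + 0.010965 + 0.067608) = 1/1.0786 = 0.9272; α₂ = α₁·K2/[H⁺] = 0.06268
α₁ + 2α₂ = 1.0525
DIC = CA / (α₁ + 2α₂) = 2.04 / 1.0525 = 1.94 mmol/kg

DIC = 1.94 mmol/kg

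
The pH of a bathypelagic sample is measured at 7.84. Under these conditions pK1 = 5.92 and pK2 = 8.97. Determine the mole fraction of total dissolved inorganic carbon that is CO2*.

α₀ = 0.0111

α₀ = 1 / (1 + K1/[H⁺] + K1K2/[H⁺]²) = 1 / (1 + 10^+1.92 + 10^+0.79)
   = 1 / (1 + 83.176 + 6.1660) = 1/90.342 = 0.01107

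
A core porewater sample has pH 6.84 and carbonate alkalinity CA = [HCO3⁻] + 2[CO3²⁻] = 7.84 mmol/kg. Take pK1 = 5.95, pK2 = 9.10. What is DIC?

CA = [HCO3⁻] + 2[CO3²⁻] = (α₁ + 2α₂)·DIC
At pH 6.84: [H⁺]/K1 = 10^-0.89 = 0.12882, K2/[H⁺] = 10^-2.26 = 0.0054954
α₁ = 1/(1 + 0.12882 + 0.0054954) = 1/1.1343 = 0.8816; α₂ = α₁·K2/[H⁺] = 0.004845
α₁ + 2α₂ = 0.8913
DIC = CA / (α₁ + 2α₂) = 7.84 / 0.8913 = 8.80 mmol/kg

DIC = 8.80 mmol/kg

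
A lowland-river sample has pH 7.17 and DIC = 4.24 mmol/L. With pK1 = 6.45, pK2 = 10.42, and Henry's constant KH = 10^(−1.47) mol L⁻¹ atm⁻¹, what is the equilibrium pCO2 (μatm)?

α₀ = 1 / (1 + K1/[H⁺] + K1K2/[H⁺]²) = 1 / (1 + 10^+0.72 + 10^-2.53)
   = 1 / (1 + 5.2481 + 0.0029512) = 1/6.2510 = 0.1600
[CO2*] = α₀ × DIC = 0.1600 × 4.24 = 0.6783 mmol/L
pCO2 = [CO2*]/KH = 6.783×10^-4 / 3.388×10^-2 = 2.00×10^4 μatm

pCO2 = 2.00×10^4 μatm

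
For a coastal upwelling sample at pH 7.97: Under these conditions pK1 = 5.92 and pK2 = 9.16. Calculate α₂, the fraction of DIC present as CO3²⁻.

α₂ = 1 / (1 + [H⁺]/K2 + [H⁺]²/(K1K2)) = 1 / (1 + 10^+1.19 + 10^-0.86)
   = 1 / (1 + 15.488 + 0.13804) = 1/16.626 = 0.06015

α₂ = 0.0601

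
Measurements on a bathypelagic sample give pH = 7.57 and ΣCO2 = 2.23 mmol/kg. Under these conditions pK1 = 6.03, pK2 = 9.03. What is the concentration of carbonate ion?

[CO3²⁻] = 0.0727 mmol/kg

α₂ = 1 / (1 + [H⁺]/K2 + [H⁺]²/(K1K2)) = 1 / (1 + 10^+1.46 + 10^-0.08)
   = 1 / (1 + 28.840 + 0.83176) = 1/30.672 = 0.03260
[CO3²⁻] = α₂ × DIC = 0.03260 × 2.23 = 0.0727 mmol/kg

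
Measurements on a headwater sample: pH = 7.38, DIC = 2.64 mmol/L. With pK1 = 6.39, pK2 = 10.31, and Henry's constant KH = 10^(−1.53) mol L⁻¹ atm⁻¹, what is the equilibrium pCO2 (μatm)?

α₀ = 1 / (1 + K1/[H⁺] + K1K2/[H⁺]²) = 1 / (1 + 10^+0.99 + 10^-1.94)
   = 1 / (1 + 9.7724 + 0.011482) = 1/10.784 = 0.09273
[CO2*] = α₀ × DIC = 0.09273 × 2.64 = 0.2448 mmol/L
pCO2 = [CO2*]/KH = 2.448×10^-4 / 2.951×10^-2 = 8300 μatm

pCO2 = 8300 μatm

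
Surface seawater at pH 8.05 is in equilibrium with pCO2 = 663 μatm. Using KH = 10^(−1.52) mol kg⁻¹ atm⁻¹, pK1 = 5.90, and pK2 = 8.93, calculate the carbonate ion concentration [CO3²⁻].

[CO2*] = KH · pCO2 = 10^(−1.52) × 663×10^-6 = 2.002×10^-5 mol/kg
α₀ = 1/(1 + K1/[H⁺] + K1K2/[H⁺]²) = 1/(1 + 10^+2.15 + 10^+1.27) = 0.006216
DIC = [CO2*]/α₀ = 2.002×10^-5 / 0.006216 = 3.221 mmol/kg
[CO3²⁻] = α₂·DIC; α₂ = 0.1157, so [CO3²⁻] = 0.1157 × 3.221 = 0.373 mmol/kg

[CO3²⁻] = 0.373 mmol/kg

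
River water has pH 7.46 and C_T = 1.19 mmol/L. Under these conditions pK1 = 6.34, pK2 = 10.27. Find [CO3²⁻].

[CO3²⁻] = 1.71 μmol/L

α₂ = 1 / (1 + [H⁺]/K2 + [H⁺]²/(K1K2)) = 1 / (1 + 10^+2.81 + 10^+1.69)
   = 1 / (1 + 645.65 + 48.978) = 1/695.63 = 0.001438
[CO3²⁻] = α₂ × DIC = 0.001438 × 1.19 = 0.00171 mmol/L = 1.71 μmol/L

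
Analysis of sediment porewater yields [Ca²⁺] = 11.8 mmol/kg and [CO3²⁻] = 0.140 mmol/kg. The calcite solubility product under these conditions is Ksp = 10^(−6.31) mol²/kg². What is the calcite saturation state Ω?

Ω = 3.37

Ksp = 10^(−6.31) = 4.898×10^-7
Ω = [Ca²⁺][CO3²⁻]/Ksp = (11.8×10^-3)(0.140×10^-3) / 4.898×10^-7 = 3.37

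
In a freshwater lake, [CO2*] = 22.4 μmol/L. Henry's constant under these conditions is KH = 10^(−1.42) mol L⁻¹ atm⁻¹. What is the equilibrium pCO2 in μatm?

pCO2 = 589 μatm

KH = 10^(−1.42) = 3.802×10^-2 mol L⁻¹ atm⁻¹
pCO2 = [CO2*]/KH = 22.4×10^-6 / 3.802×10^-2 = 5.89×10^-4 atm = 589 μatm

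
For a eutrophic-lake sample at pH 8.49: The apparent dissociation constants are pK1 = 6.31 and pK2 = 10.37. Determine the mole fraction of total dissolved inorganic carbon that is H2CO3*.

α₀ = 1 / (1 + K1/[H⁺] + K1K2/[H⁺]²) = 1 / (1 + 10^+2.18 + 10^+0.30)
   = 1 / (1 + 151.36 + 1.9953) = 1/154.35 = 0.006479

α₀ = 0.00648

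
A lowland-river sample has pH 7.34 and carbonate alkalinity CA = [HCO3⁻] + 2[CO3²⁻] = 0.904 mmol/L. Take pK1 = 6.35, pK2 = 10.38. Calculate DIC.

DIC = 0.996 mmol/L

CA = [HCO3⁻] + 2[CO3²⁻] = (α₁ + 2α₂)·DIC
At pH 7.34: [H⁺]/K1 = 10^-0.99 = 0.10233, K2/[H⁺] = 10^-3.04 = 0.00091201
α₁ = 1/(1 + 0.10233 + 0.00091201) = 1/1.1032 = 0.9064; α₂ = α₁·K2/[H⁺] = 0.0008267
α₁ + 2α₂ = 0.9081
DIC = CA / (α₁ + 2α₂) = 0.904 / 0.9081 = 0.996 mmol/L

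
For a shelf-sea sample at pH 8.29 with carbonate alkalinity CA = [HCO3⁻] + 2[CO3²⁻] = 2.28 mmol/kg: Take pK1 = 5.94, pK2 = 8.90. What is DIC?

CA = [HCO3⁻] + 2[CO3²⁻] = (α₁ + 2α₂)·DIC
At pH 8.29: [H⁺]/K1 = 10^-2.35 = 0.0044668, K2/[H⁺] = 10^-0.61 = 0.24547
α₁ = 1/(1 + 0.0044668 + 0.24547) = 1/1.2499 = 0.8000; α₂ = α₁·K2/[H⁺] = 0.1964
α₁ + 2α₂ = 1.1928
DIC = CA / (α₁ + 2α₂) = 2.28 / 1.1928 = 1.91 mmol/kg

DIC = 1.91 mmol/kg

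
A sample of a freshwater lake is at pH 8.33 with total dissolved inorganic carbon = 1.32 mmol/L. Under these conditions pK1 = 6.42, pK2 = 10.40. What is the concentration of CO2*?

α₀ = 1 / (1 + K1/[H⁺] + K1K2/[H⁺]²) = 1 / (1 + 10^+1.91 + 10^-0.16)
   = 1 / (1 + 81.283 + 0.69183) = 1/82.975 = 0.01205
[CO2*] = α₀ × DIC = 0.01205 × 1.32 = 0.0159 mmol/L = 15.9 μmol/L

[CO2*] = 15.9 μmol/L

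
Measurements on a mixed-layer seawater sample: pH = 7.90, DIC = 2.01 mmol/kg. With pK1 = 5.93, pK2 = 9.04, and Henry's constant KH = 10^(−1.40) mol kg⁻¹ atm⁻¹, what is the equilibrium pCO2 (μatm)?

α₀ = 1 / (1 + K1/[H⁺] + K1K2/[H⁺]²) = 1 / (1 + 10^+1.97 + 10^+0.83)
   = 1 / (1 + 93.325 + 6.7608) = 1/101.09 = 0.009893
[CO2*] = α₀ × DIC = 0.009893 × 2.01 = 0.01988 mmol/kg = 19.88 μmol/kg
pCO2 = [CO2*]/KH = 1.988×10^-5 / 3.981×10^-2 = 499 μatm

pCO2 = 499 μatm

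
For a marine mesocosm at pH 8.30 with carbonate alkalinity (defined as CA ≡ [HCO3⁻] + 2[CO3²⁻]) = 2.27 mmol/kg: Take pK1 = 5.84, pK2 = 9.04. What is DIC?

DIC = 1.97 mmol/kg

CA = [HCO3⁻] + 2[CO3²⁻] = (α₁ + 2α₂)·DIC
At pH 8.30: [H⁺]/K1 = 10^-2.46 = 0.0034674, K2/[H⁺] = 10^-0.74 = 0.18197
α₁ = 1/(1 + 0.0034674 + 0.18197) = 1/1.1854 = 0.8436; α₂ = α₁·K2/[H⁺] = 0.1535
α₁ + 2α₂ = 1.1506
DIC = CA / (α₁ + 2α₂) = 2.27 / 1.1506 = 1.97 mmol/kg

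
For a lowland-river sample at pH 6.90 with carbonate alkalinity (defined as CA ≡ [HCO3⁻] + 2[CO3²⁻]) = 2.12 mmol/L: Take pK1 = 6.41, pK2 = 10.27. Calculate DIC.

CA = [HCO3⁻] + 2[CO3²⁻] = (α₁ + 2α₂)·DIC
At pH 6.90: [H⁺]/K1 = 10^-0.49 = 0.32359, K2/[H⁺] = 10^-3.37 = 0.00042658
α₁ = 1/(1 + 0.32359 + 0.00042658) = 1/1.3240 = 0.7553; α₂ = α₁·K2/[H⁺] = 0.0003222
α₁ + 2α₂ = 0.7559
DIC = CA / (α₁ + 2α₂) = 2.12 / 0.7559 = 2.80 mmol/L

DIC = 2.80 mmol/L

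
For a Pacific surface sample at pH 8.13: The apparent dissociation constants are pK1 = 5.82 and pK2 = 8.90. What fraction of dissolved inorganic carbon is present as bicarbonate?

α₁ = 0.851

α₁ = 1 / (1 + [H⁺]/K1 + K2/[H⁺]) = 1 / (1 + 10^-2.31 + 10^-0.77)
   = 1 / (1 + 0.0048978 + 0.16982) = 1/1.1747 = 0.8513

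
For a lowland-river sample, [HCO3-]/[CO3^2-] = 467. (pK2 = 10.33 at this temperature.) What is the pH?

From K2 = [H⁺][CO3^2-]/[HCO3-]:  pH = pK2 − log₁₀([HCO3-]/[CO3^2-])
log₁₀(467) = +2.669
pH = 10.33 − (+2.669) = 7.66

pH = 7.66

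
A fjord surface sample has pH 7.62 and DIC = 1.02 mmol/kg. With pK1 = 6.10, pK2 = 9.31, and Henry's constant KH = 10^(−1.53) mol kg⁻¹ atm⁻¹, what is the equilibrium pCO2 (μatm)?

pCO2 = 993 μatm

α₀ = 1 / (1 + K1/[H⁺] + K1K2/[H⁺]²) = 1 / (1 + 10^+1.52 + 10^-0.17)
   = 1 / (1 + 33.113 + 0.67608) = 1/34.789 = 0.02874
[CO2*] = α₀ × DIC = 0.02874 × 1.02 = 0.02932 mmol/kg
pCO2 = [CO2*]/KH = 2.932×10^-5 / 2.951×10^-2 = 993 μatm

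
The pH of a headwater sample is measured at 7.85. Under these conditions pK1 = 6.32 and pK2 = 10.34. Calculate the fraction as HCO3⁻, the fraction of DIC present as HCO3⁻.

α₁ = 0.968

α₁ = 1 / (1 + [H⁺]/K1 + K2/[H⁺]) = 1 / (1 + 10^-1.53 + 10^-2.49)
   = 1 / (1 + 0.029512 + 0.0032359) = 1/1.0327 = 0.9683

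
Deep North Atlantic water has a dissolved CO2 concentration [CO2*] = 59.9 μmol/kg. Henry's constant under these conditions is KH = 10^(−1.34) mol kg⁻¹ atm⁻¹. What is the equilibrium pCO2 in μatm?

pCO2 = 1310 μatm

KH = 10^(−1.34) = 4.571×10^-2 mol kg⁻¹ atm⁻¹
pCO2 = [CO2*]/KH = 59.9×10^-6 / 4.571×10^-2 = 1.31×10^-3 atm = 1310 μatm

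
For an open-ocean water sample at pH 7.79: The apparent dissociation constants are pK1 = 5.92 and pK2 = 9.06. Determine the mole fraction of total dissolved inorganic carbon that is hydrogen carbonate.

α₁ = 0.937

α₁ = 1 / (1 + [H⁺]/K1 + K2/[H⁺]) = 1 / (1 + 10^-1.87 + 10^-1.27)
   = 1 / (1 + 0.013490 + 0.053703) = 1/1.0672 = 0.9370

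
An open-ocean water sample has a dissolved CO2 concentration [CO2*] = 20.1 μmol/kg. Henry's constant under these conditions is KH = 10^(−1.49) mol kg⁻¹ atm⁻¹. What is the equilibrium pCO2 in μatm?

KH = 10^(−1.49) = 3.236×10^-2 mol kg⁻¹ atm⁻¹
pCO2 = [CO2*]/KH = 20.1×10^-6 / 3.236×10^-2 = 6.21×10^-4 atm = 621 μatm

pCO2 = 621 μatm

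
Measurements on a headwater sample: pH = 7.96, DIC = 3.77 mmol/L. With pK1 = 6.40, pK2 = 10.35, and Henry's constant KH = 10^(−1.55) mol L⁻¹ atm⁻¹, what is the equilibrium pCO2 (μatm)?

α₀ = 1 / (1 + K1/[H⁺] + K1K2/[H⁺]²) = 1 / (1 + 10^+1.56 + 10^-0.83)
   = 1 / (1 + 36.308 + 0.14791) = 1/37.456 = 0.02670
[CO2*] = α₀ × DIC = 0.02670 × 3.77 = 0.1007 mmol/L
pCO2 = [CO2*]/KH = 1.007×10^-4 / 2.818×10^-2 = 3570 μatm

pCO2 = 3570 μatm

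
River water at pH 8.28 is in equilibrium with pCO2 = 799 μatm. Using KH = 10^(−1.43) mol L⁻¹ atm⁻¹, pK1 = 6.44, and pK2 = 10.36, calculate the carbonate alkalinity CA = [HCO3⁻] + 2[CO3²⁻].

CA = 2.09 mmol/L

[CO2*] = KH · pCO2 = 10^(−1.43) × 799×10^-6 = 2.969×10^-5 mol/L
α₀ = 1/(1 + K1/[H⁺] + K1K2/[H⁺]²) = 1/(1 + 10^+1.84 + 10^-0.24) = 0.01413
DIC = [CO2*]/α₀ = 2.969×10^-5 / 0.01413 = 2.101 mmol/L
CA = (α₁ + 2α₂)·DIC = (0.9777 + 2×0.008132) × 2.101 = 2.09 mmol/L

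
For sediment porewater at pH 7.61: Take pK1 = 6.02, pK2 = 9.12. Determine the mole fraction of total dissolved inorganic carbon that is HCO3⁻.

α₁ = 0.946

α₁ = 1 / (1 + [H⁺]/K1 + K2/[H⁺]) = 1 / (1 + 10^-1.59 + 10^-1.51)
   = 1 / (1 + 0.025704 + 0.030903) = 1/1.0566 = 0.9464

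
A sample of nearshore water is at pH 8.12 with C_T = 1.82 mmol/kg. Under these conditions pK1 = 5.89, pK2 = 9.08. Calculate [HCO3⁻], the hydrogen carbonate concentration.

[HCO3⁻] = 1.63 mmol/kg

α₁ = 1 / (1 + [H⁺]/K1 + K2/[H⁺]) = 1 / (1 + 10^-2.23 + 10^-0.96)
   = 1 / (1 + 0.0058884 + 0.10965) = 1/1.1155 = 0.8964
[HCO3⁻] = α₁ × DIC = 0.8964 × 1.82 = 1.63 mmol/kg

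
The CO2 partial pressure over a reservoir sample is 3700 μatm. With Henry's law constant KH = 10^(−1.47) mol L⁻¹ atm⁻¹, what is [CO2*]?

KH = 10^(−1.47) = 3.388×10^-2 mol L⁻¹ atm⁻¹
[CO2*] = KH · pCO2 = 3.388×10^-2 × 3700×10^-6 atm = 1.25×10^-4 mol/L

[CO2*] = 125 μmol/L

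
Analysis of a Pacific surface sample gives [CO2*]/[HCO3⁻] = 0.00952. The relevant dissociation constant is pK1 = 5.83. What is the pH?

pH = 7.85

From K1 = [H⁺][HCO3⁻]/[CO2*]:  pH = pK1 − log₁₀([CO2*]/[HCO3⁻])
log₁₀(0.00952) = -2.021
pH = 5.83 − (-2.021) = 7.85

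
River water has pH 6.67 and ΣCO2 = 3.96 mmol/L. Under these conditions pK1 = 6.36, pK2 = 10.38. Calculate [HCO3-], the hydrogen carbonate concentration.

[HCO3⁻] = 2.66 mmol/L

α₁ = 1 / (1 + [H⁺]/K1 + K2/[H⁺]) = 1 / (1 + 10^-0.31 + 10^-3.71)
   = 1 / (1 + 0.48978 + 0.00019498) = 1/1.4900 = 0.6712
[HCO3⁻] = α₁ × DIC = 0.6712 × 3.96 = 2.66 mmol/L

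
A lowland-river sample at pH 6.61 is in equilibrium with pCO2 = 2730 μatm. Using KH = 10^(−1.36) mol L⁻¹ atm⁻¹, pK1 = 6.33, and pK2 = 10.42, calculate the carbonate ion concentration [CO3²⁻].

[CO2*] = KH · pCO2 = 10^(−1.36) × 2730×10^-6 = 1.192×10^-4 mol/L
α₀ = 1/(1 + K1/[H⁺] + K1K2/[H⁺]²) = 1/(1 + 10^+0.28 + 10^-3.53) = 0.3441
DIC = [CO2*]/α₀ = 1.192×10^-4 / 0.3441 = 0.3463 mmol/L
[CO3²⁻] = α₂·DIC; α₂ = 0.0001016, so [CO3²⁻] = 0.0001016 × 0.3463 = 3.52×10^-5 mmol/L = 0.0352 μmol/L

[CO3²⁻] = 0.0352 μmol/L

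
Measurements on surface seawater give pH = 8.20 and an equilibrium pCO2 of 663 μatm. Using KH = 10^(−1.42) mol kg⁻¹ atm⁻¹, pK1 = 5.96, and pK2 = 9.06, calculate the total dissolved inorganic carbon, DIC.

DIC = 5.01 mmol/kg

[CO2*] = KH · pCO2 = 10^(−1.42) × 663×10^-6 = 2.521×10^-5 mol/kg
α₀ = 1/(1 + K1/[H⁺] + K1K2/[H⁺]²) = 1/(1 + 10^+2.24 + 10^+1.38) = 0.005031
DIC = [CO2*]/α₀ = 2.521×10^-5 / 0.005031 = 5.01 mmol/kg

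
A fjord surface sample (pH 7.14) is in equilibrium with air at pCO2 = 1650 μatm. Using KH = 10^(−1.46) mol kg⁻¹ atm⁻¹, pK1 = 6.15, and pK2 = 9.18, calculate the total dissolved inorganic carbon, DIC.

DIC = 0.621 mmol/kg

[CO2*] = KH · pCO2 = 10^(−1.46) × 1650×10^-6 = 5.721×10^-5 mol/kg
α₀ = 1/(1 + K1/[H⁺] + K1K2/[H⁺]²) = 1/(1 + 10^+0.99 + 10^-1.05) = 0.09207
DIC = [CO2*]/α₀ = 5.721×10^-5 / 0.09207 = 0.621 mmol/kg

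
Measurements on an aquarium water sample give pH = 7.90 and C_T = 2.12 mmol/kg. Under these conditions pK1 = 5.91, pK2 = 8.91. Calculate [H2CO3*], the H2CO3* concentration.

[CO2*] = 19.6 μmol/kg

α₀ = 1 / (1 + K1/[H⁺] + K1K2/[H⁺]²) = 1 / (1 + 10^+1.99 + 10^+0.98)
   = 1 / (1 + 97.724 + 9.5499) = 1/108.27 = 0.009236
[CO2*] = α₀ × DIC = 0.009236 × 2.12 = 0.0196 mmol/kg = 19.6 μmol/kg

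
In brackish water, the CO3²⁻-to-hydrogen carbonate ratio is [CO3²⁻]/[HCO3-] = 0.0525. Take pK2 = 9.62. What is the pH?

From K2 = [H⁺][CO3²⁻]/[HCO3-]:  pH = pK2 + log₁₀([CO3²⁻]/[HCO3-])
log₁₀(0.0525) = -1.280
pH = 9.62 + (-1.280) = 8.34

pH = 8.34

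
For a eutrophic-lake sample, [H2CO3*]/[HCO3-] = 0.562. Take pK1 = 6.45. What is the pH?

From K1 = [H⁺][HCO3-]/[H2CO3*]:  pH = pK1 − log₁₀([H2CO3*]/[HCO3-])
log₁₀(0.562) = -0.250
pH = 6.45 − (-0.250) = 6.70

pH = 6.70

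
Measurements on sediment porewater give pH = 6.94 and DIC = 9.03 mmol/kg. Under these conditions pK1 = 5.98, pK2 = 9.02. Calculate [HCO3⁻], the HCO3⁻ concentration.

[HCO3⁻] = 8.08 mmol/kg

α₁ = 1 / (1 + [H⁺]/K1 + K2/[H⁺]) = 1 / (1 + 10^-0.96 + 10^-2.08)
   = 1 / (1 + 0.10965 + 0.0083176) = 1/1.1180 = 0.8945
[HCO3⁻] = α₁ × DIC = 0.8945 × 9.03 = 8.08 mmol/kg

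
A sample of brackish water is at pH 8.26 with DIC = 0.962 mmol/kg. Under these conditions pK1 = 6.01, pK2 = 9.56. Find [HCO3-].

α₁ = 1 / (1 + [H⁺]/K1 + K2/[H⁺]) = 1 / (1 + 10^-2.25 + 10^-1.30)
   = 1 / (1 + 0.0056234 + 0.050119) = 1/1.0557 = 0.9472
[HCO3⁻] = α₁ × DIC = 0.9472 × 0.962 = 0.911 mmol/kg

[HCO3⁻] = 0.911 mmol/kg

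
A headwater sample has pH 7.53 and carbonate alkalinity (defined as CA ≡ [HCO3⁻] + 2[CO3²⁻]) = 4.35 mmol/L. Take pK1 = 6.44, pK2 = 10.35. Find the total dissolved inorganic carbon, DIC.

CA = [HCO3⁻] + 2[CO3²⁻] = (α₁ + 2α₂)·DIC
At pH 7.53: [H⁺]/K1 = 10^-1.09 = 0.081283, K2/[H⁺] = 10^-2.82 = 0.0015136
α₁ = 1/(1 + 0.081283 + 0.0015136) = 1/1.0828 = 0.9235; α₂ = α₁·K2/[H⁺] = 0.001398
α₁ + 2α₂ = 0.9263
DIC = CA / (α₁ + 2α₂) = 4.35 / 0.9263 = 4.70 mmol/L

DIC = 4.70 mmol/L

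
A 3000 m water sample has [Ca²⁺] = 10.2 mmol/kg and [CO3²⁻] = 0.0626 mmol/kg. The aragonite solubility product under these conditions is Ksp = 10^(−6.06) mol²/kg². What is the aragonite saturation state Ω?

Ω = 0.733

Ksp = 10^(−6.06) = 8.710×10^-7
Ω = [Ca²⁺][CO3²⁻]/Ksp = (10.2×10^-3)(0.0626×10^-3) / 8.710×10^-7 = 0.733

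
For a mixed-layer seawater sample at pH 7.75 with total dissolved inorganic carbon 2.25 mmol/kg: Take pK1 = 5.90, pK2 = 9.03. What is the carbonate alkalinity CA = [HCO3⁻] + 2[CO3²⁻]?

CA = [HCO3⁻] + 2[CO3²⁻] = (α₁ + 2α₂)·DIC
At pH 7.75: [H⁺]/K1 = 10^-1.85 = 0.014125, K2/[H⁺] = 10^-1.28 = 0.052481
α₁ = 1/(1 + 0.014125 + 0.052481) = 1/1.0666 = 0.9376; α₂ = α₁·K2/[H⁺] = 0.04920
α₁ + 2α₂ = 1.0360
CA = 1.0360 × 2.25 = 2.33 mmol/kg

CA = 2.33 mmol/kg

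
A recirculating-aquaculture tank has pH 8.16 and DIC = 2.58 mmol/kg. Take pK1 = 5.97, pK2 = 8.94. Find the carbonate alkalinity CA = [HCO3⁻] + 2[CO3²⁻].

CA = [HCO3⁻] + 2[CO3²⁻] = (α₁ + 2α₂)·DIC
At pH 8.16: [H⁺]/K1 = 10^-2.19 = 0.0064565, K2/[H⁺] = 10^-0.78 = 0.16596
α₁ = 1/(1 + 0.0064565 + 0.16596) = 1/1.1724 = 0.8529; α₂ = α₁·K2/[H⁺] = 0.1416
α₁ + 2α₂ = 1.1360
CA = 1.1360 × 2.58 = 2.93 mmol/kg

CA = 2.93 mmol/kg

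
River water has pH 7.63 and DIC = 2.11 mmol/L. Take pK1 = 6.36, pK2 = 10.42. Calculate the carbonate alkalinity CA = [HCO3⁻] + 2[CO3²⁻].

CA = 2.01 mmol/L

CA = [HCO3⁻] + 2[CO3²⁻] = (α₁ + 2α₂)·DIC
At pH 7.63: [H⁺]/K1 = 10^-1.27 = 0.053703, K2/[H⁺] = 10^-2.79 = 0.0016218
α₁ = 1/(1 + 0.053703 + 0.0016218) = 1/1.0553 = 0.9476; α₂ = α₁·K2/[H⁺] = 0.001537
α₁ + 2α₂ = 0.9506
CA = 0.9506 × 2.11 = 2.01 mmol/L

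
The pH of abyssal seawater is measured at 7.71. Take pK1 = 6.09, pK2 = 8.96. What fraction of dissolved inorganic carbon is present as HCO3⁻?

α₁ = 1 / (1 + [H⁺]/K1 + K2/[H⁺]) = 1 / (1 + 10^-1.62 + 10^-1.25)
   = 1 / (1 + 0.023988 + 0.056234) = 1/1.0802 = 0.9257

α₁ = 0.926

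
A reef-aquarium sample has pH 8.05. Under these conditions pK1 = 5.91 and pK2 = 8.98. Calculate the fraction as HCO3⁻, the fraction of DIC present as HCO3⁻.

α₁ = 0.889

α₁ = 1 / (1 + [H⁺]/K1 + K2/[H⁺]) = 1 / (1 + 10^-2.14 + 10^-0.93)
   = 1 / (1 + 0.0072444 + 0.11749) = 1/1.1247 = 0.8891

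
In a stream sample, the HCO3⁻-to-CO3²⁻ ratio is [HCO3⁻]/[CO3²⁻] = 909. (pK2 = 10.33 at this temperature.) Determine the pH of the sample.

pH = 7.37

From K2 = [H⁺][CO3²⁻]/[HCO3⁻]:  pH = pK2 − log₁₀([HCO3⁻]/[CO3²⁻])
log₁₀(909) = +2.959
pH = 10.33 − (+2.959) = 7.37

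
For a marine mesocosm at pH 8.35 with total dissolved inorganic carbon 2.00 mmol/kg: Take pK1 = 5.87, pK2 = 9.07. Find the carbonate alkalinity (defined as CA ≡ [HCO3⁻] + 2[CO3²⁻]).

CA = 2.31 mmol/kg

CA = [HCO3⁻] + 2[CO3²⁻] = (α₁ + 2α₂)·DIC
At pH 8.35: [H⁺]/K1 = 10^-2.48 = 0.0033113, K2/[H⁺] = 10^-0.72 = 0.19055
α₁ = 1/(1 + 0.0033113 + 0.19055) = 1/1.1939 = 0.8376; α₂ = α₁·K2/[H⁺] = 0.1596
α₁ + 2α₂ = 1.1568
CA = 1.1568 × 2.00 = 2.31 mmol/kg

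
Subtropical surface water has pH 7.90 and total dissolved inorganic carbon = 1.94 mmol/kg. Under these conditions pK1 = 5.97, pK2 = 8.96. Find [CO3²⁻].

α₂ = 1 / (1 + [H⁺]/K2 + [H⁺]²/(K1K2)) = 1 / (1 + 10^+1.06 + 10^-0.87)
   = 1 / (1 + 11.482 + 0.13490) = 1/12.616 = 0.07926
[CO3²⁻] = α₂ × DIC = 0.07926 × 1.94 = 0.154 mmol/kg

[CO3²⁻] = 0.154 mmol/kg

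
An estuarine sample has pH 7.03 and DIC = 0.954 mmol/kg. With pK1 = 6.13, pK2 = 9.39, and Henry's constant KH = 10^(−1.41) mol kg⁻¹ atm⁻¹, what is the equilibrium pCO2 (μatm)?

α₀ = 1 / (1 + K1/[H⁺] + K1K2/[H⁺]²) = 1 / (1 + 10^+0.90 + 10^-1.46)
   = 1 / (1 + 7.9433 + 0.034674) = 1/8.9780 = 0.1114
[CO2*] = α₀ × DIC = 0.1114 × 0.954 = 0.1063 mmol/kg
pCO2 = [CO2*]/KH = 1.063×10^-4 / 3.890×10^-2 = 2730 μatm

pCO2 = 2730 μatm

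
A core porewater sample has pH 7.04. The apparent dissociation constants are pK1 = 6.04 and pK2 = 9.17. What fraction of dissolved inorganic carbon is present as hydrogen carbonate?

α₁ = 1 / (1 + [H⁺]/K1 + K2/[H⁺]) = 1 / (1 + 10^-1.00 + 10^-2.13)
   = 1 / (1 + 0.10000 + 0.0074131) = 1/1.1074 = 0.9030

α₁ = 0.903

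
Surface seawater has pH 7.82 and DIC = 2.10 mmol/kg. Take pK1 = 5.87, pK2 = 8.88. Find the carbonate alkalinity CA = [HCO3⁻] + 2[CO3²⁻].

CA = [HCO3⁻] + 2[CO3²⁻] = (α₁ + 2α₂)·DIC
At pH 7.82: [H⁺]/K1 = 10^-1.95 = 0.011220, K2/[H⁺] = 10^-1.06 = 0.087096
α₁ = 1/(1 + 0.011220 + 0.087096) = 1/1.0983 = 0.9105; α₂ = α₁·K2/[H⁺] = 0.07930
α₁ + 2α₂ = 1.0691
CA = 1.0691 × 2.10 = 2.25 mmol/kg

CA = 2.25 mmol/kg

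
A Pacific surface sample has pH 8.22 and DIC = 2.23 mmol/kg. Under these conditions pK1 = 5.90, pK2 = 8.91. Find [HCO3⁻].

[HCO3⁻] = 1.84 mmol/kg

α₁ = 1 / (1 + [H⁺]/K1 + K2/[H⁺]) = 1 / (1 + 10^-2.32 + 10^-0.69)
   = 1 / (1 + 0.0047863 + 0.20417) = 1/1.2090 = 0.8272
[HCO3⁻] = α₁ × DIC = 0.8272 × 2.23 = 1.84 mmol/kg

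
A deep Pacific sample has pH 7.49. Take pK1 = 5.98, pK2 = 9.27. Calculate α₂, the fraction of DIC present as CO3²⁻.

α₂ = 0.0158

α₂ = 1 / (1 + [H⁺]/K2 + [H⁺]²/(K1K2)) = 1 / (1 + 10^+1.78 + 10^+0.27)
   = 1 / (1 + 60.256 + 1.8621) = 1/63.118 = 0.01584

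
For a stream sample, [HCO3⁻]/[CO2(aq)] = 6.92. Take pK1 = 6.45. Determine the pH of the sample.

From K1 = [H⁺][HCO3⁻]/[CO2(aq)]:  pH = pK1 + log₁₀([HCO3⁻]/[CO2(aq)])
log₁₀(6.92) = +0.840
pH = 6.45 + (+0.840) = 7.29

pH = 7.29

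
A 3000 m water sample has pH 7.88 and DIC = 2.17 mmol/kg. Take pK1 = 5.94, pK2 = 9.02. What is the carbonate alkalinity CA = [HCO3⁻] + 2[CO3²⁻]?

CA = [HCO3⁻] + 2[CO3²⁻] = (α₁ + 2α₂)·DIC
At pH 7.88: [H⁺]/K1 = 10^-1.94 = 0.011482, K2/[H⁺] = 10^-1.14 = 0.072444
α₁ = 1/(1 + 0.011482 + 0.072444) = 1/1.0839 = 0.9226; α₂ = α₁·K2/[H⁺] = 0.06683
α₁ + 2α₂ = 1.0562
CA = 1.0562 × 2.17 = 2.29 mmol/kg

CA = 2.29 mmol/kg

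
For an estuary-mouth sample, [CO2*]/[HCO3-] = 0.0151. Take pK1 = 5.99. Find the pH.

From K1 = [H⁺][HCO3-]/[CO2*]:  pH = pK1 − log₁₀([CO2*]/[HCO3-])
log₁₀(0.0151) = -1.821
pH = 5.99 − (-1.821) = 7.81

pH = 7.81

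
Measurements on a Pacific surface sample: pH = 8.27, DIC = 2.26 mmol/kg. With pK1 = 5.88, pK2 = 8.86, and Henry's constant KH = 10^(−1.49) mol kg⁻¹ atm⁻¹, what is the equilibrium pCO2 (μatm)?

pCO2 = 226 μatm

α₀ = 1 / (1 + K1/[H⁺] + K1K2/[H⁺]²) = 1 / (1 + 10^+2.39 + 10^+1.80)
   = 1 / (1 + 245.47 + 63.096) = 1/309.57 = 0.003230
[CO2*] = α₀ × DIC = 0.003230 × 2.26 = 0.007301 mmol/kg = 7.301 μmol/kg
pCO2 = [CO2*]/KH = 7.301×10^-6 / 3.236×10^-2 = 226 μatm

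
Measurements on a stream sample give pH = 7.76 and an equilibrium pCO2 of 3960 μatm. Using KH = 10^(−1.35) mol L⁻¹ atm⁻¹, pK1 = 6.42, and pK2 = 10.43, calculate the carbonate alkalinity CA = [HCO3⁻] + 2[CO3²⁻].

[CO2*] = KH · pCO2 = 10^(−1.35) × 3960×10^-6 = 1.769×10^-4 mol/L
α₀ = 1/(1 + K1/[H⁺] + K1K2/[H⁺]²) = 1/(1 + 10^+1.34 + 10^-1.33) = 0.04362
DIC = [CO2*]/α₀ = 1.769×10^-4 / 0.04362 = 4.055 mmol/L
CA = (α₁ + 2α₂)·DIC = (0.9543 + 2×0.002040) × 4.055 = 3.89 mmol/L

CA = 3.89 mmol/L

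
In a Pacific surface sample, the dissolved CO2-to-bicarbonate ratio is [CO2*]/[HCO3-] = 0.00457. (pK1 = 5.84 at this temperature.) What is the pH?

From K1 = [H⁺][HCO3-]/[CO2*]:  pH = pK1 − log₁₀([CO2*]/[HCO3-])
log₁₀(0.00457) = -2.340
pH = 5.84 − (-2.340) = 8.18

pH = 8.18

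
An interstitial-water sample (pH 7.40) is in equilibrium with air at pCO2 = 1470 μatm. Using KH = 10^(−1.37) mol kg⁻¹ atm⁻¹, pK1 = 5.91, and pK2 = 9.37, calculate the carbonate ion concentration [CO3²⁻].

[CO2*] = KH · pCO2 = 10^(−1.37) × 1470×10^-6 = 6.271×10^-5 mol/kg
α₀ = 1/(1 + K1/[H⁺] + K1K2/[H⁺]²) = 1/(1 + 10^+1.49 + 10^-0.48) = 0.03102
DIC = [CO2*]/α₀ = 6.271×10^-5 / 0.03102 = 2.021 mmol/kg
[CO3²⁻] = α₂·DIC; α₂ = 0.01027, so [CO3²⁻] = 0.01027 × 2.021 = 0.0208 mmol/kg

[CO3²⁻] = 0.0208 mmol/kg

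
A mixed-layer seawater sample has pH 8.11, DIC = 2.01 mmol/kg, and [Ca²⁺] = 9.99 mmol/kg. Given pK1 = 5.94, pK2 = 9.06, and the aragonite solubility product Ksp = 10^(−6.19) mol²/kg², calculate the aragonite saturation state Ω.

α₂ = 1 / (1 + [H⁺]/K2 + [H⁺]²/(K1K2)) = 1 / (1 + 10^+0.95 + 10^-1.22)
   = 1 / (1 + 8.9125 + 0.060256) = 1/9.9728 = 0.1003
[CO3²⁻] = α₂ × DIC = 0.1003 × 2.01 = 0.2015 mmol/kg
Ksp = 10^(−6.19) = 6.457×10^-7
Ω = [Ca²⁺][CO3²⁻]/Ksp = (9.99×10^-3)(2.015×10^-4) / 6.457×10^-7 = 3.12

Ω = 3.12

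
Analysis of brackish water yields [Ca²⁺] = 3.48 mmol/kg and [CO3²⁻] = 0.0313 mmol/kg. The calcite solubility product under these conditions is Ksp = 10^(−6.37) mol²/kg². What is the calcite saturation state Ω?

Ksp = 10^(−6.37) = 4.266×10^-7
Ω = [Ca²⁺][CO3²⁻]/Ksp = (3.48×10^-3)(0.0313×10^-3) / 4.266×10^-7 = 0.255

Ω = 0.255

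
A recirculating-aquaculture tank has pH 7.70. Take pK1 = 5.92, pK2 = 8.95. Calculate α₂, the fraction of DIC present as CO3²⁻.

α₂ = 0.0524

α₂ = 1 / (1 + [H⁺]/K2 + [H⁺]²/(K1K2)) = 1 / (1 + 10^+1.25 + 10^-0.53)
   = 1 / (1 + 17.783 + 0.29512) = 1/19.078 = 0.05242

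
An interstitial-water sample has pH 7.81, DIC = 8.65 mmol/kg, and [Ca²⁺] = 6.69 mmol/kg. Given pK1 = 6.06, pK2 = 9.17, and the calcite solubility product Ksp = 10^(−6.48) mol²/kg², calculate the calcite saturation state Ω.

α₂ = 1 / (1 + [H⁺]/K2 + [H⁺]²/(K1K2)) = 1 / (1 + 10^+1.36 + 10^-0.39)
   = 1 / (1 + 22.909 + 0.40738) = 1/24.316 = 0.04113
[CO3²⁻] = α₂ × DIC = 0.04113 × 8.65 = 0.3557 mmol/kg
Ksp = 10^(−6.48) = 3.311×10^-7
Ω = [Ca²⁺][CO3²⁻]/Ksp = (6.69×10^-3)(3.557×10^-4) / 3.311×10^-7 = 7.19

Ω = 7.19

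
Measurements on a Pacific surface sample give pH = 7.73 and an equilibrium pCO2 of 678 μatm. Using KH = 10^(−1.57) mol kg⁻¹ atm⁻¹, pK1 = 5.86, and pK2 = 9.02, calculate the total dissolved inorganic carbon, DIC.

DIC = 1.44 mmol/kg

[CO2*] = KH · pCO2 = 10^(−1.57) × 678×10^-6 = 1.825×10^-5 mol/kg
α₀ = 1/(1 + K1/[H⁺] + K1K2/[H⁺]²) = 1/(1 + 10^+1.87 + 10^+0.58) = 0.01267
DIC = [CO2*]/α₀ = 1.825×10^-5 / 0.01267 = 1.44 mmol/kg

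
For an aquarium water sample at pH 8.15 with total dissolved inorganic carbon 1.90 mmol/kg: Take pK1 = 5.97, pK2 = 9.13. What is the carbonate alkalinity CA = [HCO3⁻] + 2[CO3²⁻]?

CA = 2.07 mmol/kg

CA = [HCO3⁻] + 2[CO3²⁻] = (α₁ + 2α₂)·DIC
At pH 8.15: [H⁺]/K1 = 10^-2.18 = 0.0066069, K2/[H⁺] = 10^-0.98 = 0.10471
α₁ = 1/(1 + 0.0066069 + 0.10471) = 1/1.1113 = 0.8998; α₂ = α₁·K2/[H⁺] = 0.09422
α₁ + 2α₂ = 1.0883
CA = 1.0883 × 1.90 = 2.07 mmol/kg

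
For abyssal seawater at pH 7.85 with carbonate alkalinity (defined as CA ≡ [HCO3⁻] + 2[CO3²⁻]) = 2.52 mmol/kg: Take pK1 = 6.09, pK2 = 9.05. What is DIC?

DIC = 2.42 mmol/kg

CA = [HCO3⁻] + 2[CO3²⁻] = (α₁ + 2α₂)·DIC
At pH 7.85: [H⁺]/K1 = 10^-1.76 = 0.017378, K2/[H⁺] = 10^-1.20 = 0.063096
α₁ = 1/(1 + 0.017378 + 0.063096) = 1/1.0805 = 0.9255; α₂ = α₁·K2/[H⁺] = 0.05840
α₁ + 2α₂ = 1.0423
DIC = CA / (α₁ + 2α₂) = 2.52 / 1.0423 = 2.42 mmol/kg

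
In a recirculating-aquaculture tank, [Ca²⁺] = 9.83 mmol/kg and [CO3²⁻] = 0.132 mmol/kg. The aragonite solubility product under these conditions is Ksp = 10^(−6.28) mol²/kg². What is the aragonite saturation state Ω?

Ksp = 10^(−6.28) = 5.248×10^-7
Ω = [Ca²⁺][CO3²⁻]/Ksp = (9.83×10^-3)(0.132×10^-3) / 5.248×10^-7 = 2.47

Ω = 2.47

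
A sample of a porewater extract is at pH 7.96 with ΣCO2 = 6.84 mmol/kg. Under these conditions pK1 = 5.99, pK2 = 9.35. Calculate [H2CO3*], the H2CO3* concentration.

α₀ = 1 / (1 + K1/[H⁺] + K1K2/[H⁺]²) = 1 / (1 + 10^+1.97 + 10^+0.58)
   = 1 / (1 + 93.325 + 3.8019) = 1/98.127 = 0.01019
[CO2*] = α₀ × DIC = 0.01019 × 6.84 = 0.0697 mmol/kg

[CO2*] = 0.0697 mmol/kg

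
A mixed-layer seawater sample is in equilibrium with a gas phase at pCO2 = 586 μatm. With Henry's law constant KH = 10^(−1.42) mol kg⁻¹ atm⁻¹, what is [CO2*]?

KH = 10^(−1.42) = 3.802×10^-2 mol kg⁻¹ atm⁻¹
[CO2*] = KH · pCO2 = 3.802×10^-2 × 586×10^-6 atm = 2.23×10^-5 mol/kg

[CO2*] = 22.3 μmol/kg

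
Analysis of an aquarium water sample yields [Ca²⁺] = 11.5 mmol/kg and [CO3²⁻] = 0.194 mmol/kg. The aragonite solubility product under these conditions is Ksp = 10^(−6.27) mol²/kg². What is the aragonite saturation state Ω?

Ω = 4.15

Ksp = 10^(−6.27) = 5.370×10^-7
Ω = [Ca²⁺][CO3²⁻]/Ksp = (11.5×10^-3)(0.194×10^-3) / 5.370×10^-7 = 4.15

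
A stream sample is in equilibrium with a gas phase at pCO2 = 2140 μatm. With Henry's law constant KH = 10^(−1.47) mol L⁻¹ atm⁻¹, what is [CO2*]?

KH = 10^(−1.47) = 3.388×10^-2 mol L⁻¹ atm⁻¹
[CO2*] = KH · pCO2 = 3.388×10^-2 × 2140×10^-6 atm = 7.25×10^-5 mol/L

[CO2*] = 72.5 μmol/L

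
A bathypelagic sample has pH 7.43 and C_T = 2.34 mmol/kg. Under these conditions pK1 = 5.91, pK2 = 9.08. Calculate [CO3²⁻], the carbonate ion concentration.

[CO3²⁻] = 0.0498 mmol/kg

α₂ = 1 / (1 + [H⁺]/K2 + [H⁺]²/(K1K2)) = 1 / (1 + 10^+1.65 + 10^+0.13)
   = 1 / (1 + 44.668 + 1.3490) = 1/47.017 = 0.02127
[CO3²⁻] = α₂ × DIC = 0.02127 × 2.34 = 0.0498 mmol/kg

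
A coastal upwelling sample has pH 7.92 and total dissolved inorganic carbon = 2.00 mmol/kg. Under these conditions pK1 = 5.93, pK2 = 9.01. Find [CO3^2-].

α₂ = 1 / (1 + [H⁺]/K2 + [H⁺]²/(K1K2)) = 1 / (1 + 10^+1.09 + 10^-0.90)
   = 1 / (1 + 12.303 + 0.12589) = 1/13.429 = 0.07447
[CO3²⁻] = α₂ × DIC = 0.07447 × 2.00 = 0.149 mmol/kg

[CO3²⁻] = 0.149 mmol/kg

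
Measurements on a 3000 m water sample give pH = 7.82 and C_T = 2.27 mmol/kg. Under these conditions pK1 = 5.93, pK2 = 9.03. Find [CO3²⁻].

[CO3²⁻] = 0.130 mmol/kg

α₂ = 1 / (1 + [H⁺]/K2 + [H⁺]²/(K1K2)) = 1 / (1 + 10^+1.21 + 10^-0.68)
   = 1 / (1 + 16.218 + 0.20893) = 1/17.427 = 0.05738
[CO3²⁻] = α₂ × DIC = 0.05738 × 2.27 = 0.130 mmol/kg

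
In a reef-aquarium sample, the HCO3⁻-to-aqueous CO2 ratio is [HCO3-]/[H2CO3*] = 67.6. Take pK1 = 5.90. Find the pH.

pH = 7.73

From K1 = [H⁺][HCO3-]/[H2CO3*]:  pH = pK1 + log₁₀([HCO3-]/[H2CO3*])
log₁₀(67.6) = +1.830
pH = 5.90 + (+1.830) = 7.73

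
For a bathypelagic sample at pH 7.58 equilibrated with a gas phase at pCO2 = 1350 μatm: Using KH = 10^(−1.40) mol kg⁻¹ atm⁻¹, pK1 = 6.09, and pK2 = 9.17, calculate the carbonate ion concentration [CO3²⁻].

[CO3²⁻] = 0.0427 mmol/kg

[CO2*] = KH · pCO2 = 10^(−1.40) × 1350×10^-6 = 5.374×10^-5 mol/kg
α₀ = 1/(1 + K1/[H⁺] + K1K2/[H⁺]²) = 1/(1 + 10^+1.49 + 10^-0.10) = 0.03058
DIC = [CO2*]/α₀ = 5.374×10^-5 / 0.03058 = 1.757 mmol/kg
[CO3²⁻] = α₂·DIC; α₂ = 0.02429, so [CO3²⁻] = 0.02429 × 1.757 = 0.0427 mmol/kg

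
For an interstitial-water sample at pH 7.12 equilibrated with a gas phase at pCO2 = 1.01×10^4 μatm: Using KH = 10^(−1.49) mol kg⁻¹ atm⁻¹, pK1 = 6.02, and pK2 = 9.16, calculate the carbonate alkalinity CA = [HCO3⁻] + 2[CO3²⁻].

CA = 4.19 mmol/kg

[CO2*] = KH · pCO2 = 10^(−1.49) × 1.01×10^4×10^-6 = 3.268×10^-4 mol/kg
α₀ = 1/(1 + K1/[H⁺] + K1K2/[H⁺]²) = 1/(1 + 10^+1.10 + 10^-0.94) = 0.07297
DIC = [CO2*]/α₀ = 3.268×10^-4 / 0.07297 = 4.479 mmol/kg
CA = (α₁ + 2α₂)·DIC = (0.9187 + 2×0.008378) × 4.479 = 4.19 mmol/kg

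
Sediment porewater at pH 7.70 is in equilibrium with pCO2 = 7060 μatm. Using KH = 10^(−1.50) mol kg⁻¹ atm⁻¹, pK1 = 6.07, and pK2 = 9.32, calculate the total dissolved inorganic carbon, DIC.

DIC = 9.98 mmol/kg

[CO2*] = KH · pCO2 = 10^(−1.50) × 7060×10^-6 = 2.233×10^-4 mol/kg
α₀ = 1/(1 + K1/[H⁺] + K1K2/[H⁺]²) = 1/(1 + 10^+1.63 + 10^+0.01) = 0.02238
DIC = [CO2*]/α₀ = 2.233×10^-4 / 0.02238 = 9.98 mmol/kg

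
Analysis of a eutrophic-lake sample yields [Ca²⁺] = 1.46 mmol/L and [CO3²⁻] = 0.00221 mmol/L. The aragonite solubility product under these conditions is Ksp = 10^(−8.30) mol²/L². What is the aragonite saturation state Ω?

Ksp = 10^(−8.30) = 5.012×10^-9
Ω = [Ca²⁺][CO3²⁻]/Ksp = (1.46×10^-3)(0.00221×10^-3) / 5.012×10^-9 = 0.644

Ω = 0.644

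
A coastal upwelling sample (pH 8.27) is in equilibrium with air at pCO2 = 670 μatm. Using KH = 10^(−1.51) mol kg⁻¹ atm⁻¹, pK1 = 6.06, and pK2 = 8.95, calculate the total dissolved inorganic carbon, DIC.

[CO2*] = KH · pCO2 = 10^(−1.51) × 670×10^-6 = 2.070×10^-5 mol/kg
α₀ = 1/(1 + K1/[H⁺] + K1K2/[H⁺]²) = 1/(1 + 10^+2.21 + 10^+1.53) = 0.005074
DIC = [CO2*]/α₀ = 2.070×10^-5 / 0.005074 = 4.08 mmol/kg

DIC = 4.08 mmol/kg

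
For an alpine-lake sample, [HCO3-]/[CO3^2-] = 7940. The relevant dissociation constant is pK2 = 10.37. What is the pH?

From K2 = [H⁺][CO3^2-]/[HCO3-]:  pH = pK2 − log₁₀([HCO3-]/[CO3^2-])
log₁₀(7940) = +3.900
pH = 10.37 − (+3.900) = 6.47

pH = 6.47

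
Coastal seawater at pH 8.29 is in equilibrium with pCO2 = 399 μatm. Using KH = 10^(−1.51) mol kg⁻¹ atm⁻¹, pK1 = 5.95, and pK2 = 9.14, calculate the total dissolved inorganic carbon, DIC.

DIC = 3.09 mmol/kg

[CO2*] = KH · pCO2 = 10^(−1.51) × 399×10^-6 = 1.233×10^-5 mol/kg
α₀ = 1/(1 + K1/[H⁺] + K1K2/[H⁺]²) = 1/(1 + 10^+2.34 + 10^+1.49) = 0.003989
DIC = [CO2*]/α₀ = 1.233×10^-5 / 0.003989 = 3.09 mmol/kg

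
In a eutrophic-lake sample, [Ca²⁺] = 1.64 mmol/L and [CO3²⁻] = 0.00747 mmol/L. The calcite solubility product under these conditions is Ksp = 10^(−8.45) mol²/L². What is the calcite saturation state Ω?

Ω = 3.45

Ksp = 10^(−8.45) = 3.548×10^-9
Ω = [Ca²⁺][CO3²⁻]/Ksp = (1.64×10^-3)(0.00747×10^-3) / 3.548×10^-9 = 3.45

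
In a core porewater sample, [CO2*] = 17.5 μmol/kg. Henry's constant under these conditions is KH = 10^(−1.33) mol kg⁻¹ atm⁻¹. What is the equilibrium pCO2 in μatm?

pCO2 = 374 μatm

KH = 10^(−1.33) = 4.677×10^-2 mol kg⁻¹ atm⁻¹
pCO2 = [CO2*]/KH = 17.5×10^-6 / 4.677×10^-2 = 3.74×10^-4 atm = 374 μatm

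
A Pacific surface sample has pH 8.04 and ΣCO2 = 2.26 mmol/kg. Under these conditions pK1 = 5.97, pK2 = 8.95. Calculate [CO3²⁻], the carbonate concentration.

[CO3²⁻] = 0.246 mmol/kg

α₂ = 1 / (1 + [H⁺]/K2 + [H⁺]²/(K1K2)) = 1 / (1 + 10^+0.91 + 10^-1.16)
   = 1 / (1 + 8.1283 + 0.069183) = 1/9.1975 = 0.1087
[CO3²⁻] = α₂ × DIC = 0.1087 × 2.26 = 0.246 mmol/kg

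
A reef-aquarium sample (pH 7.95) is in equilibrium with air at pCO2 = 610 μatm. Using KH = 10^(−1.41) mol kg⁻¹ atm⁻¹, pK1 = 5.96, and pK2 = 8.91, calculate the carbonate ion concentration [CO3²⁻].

[CO2*] = KH · pCO2 = 10^(−1.41) × 610×10^-6 = 2.373×10^-5 mol/kg
α₀ = 1/(1 + K1/[H⁺] + K1K2/[H⁺]²) = 1/(1 + 10^+1.99 + 10^+1.03) = 0.009138
DIC = [CO2*]/α₀ = 2.373×10^-5 / 0.009138 = 2.597 mmol/kg
[CO3²⁻] = α₂·DIC; α₂ = 0.09791, so [CO3²⁻] = 0.09791 × 2.597 = 0.254 mmol/kg

[CO3²⁻] = 0.254 mmol/kg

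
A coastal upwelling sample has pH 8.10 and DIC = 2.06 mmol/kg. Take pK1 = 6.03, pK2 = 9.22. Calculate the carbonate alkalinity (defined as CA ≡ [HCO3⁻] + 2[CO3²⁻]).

CA = 2.19 mmol/kg

CA = [HCO3⁻] + 2[CO3²⁻] = (α₁ + 2α₂)·DIC
At pH 8.10: [H⁺]/K1 = 10^-2.07 = 0.0085114, K2/[H⁺] = 10^-1.12 = 0.075858
α₁ = 1/(1 + 0.0085114 + 0.075858) = 1/1.0844 = 0.9222; α₂ = α₁·K2/[H⁺] = 0.06996
α₁ + 2α₂ = 1.0621
CA = 1.0621 × 2.06 = 2.19 mmol/kg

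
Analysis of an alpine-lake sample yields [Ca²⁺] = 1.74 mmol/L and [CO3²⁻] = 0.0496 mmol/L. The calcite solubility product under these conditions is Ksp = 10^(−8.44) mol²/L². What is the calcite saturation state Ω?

Ksp = 10^(−8.44) = 3.631×10^-9
Ω = [Ca²⁺][CO3²⁻]/Ksp = (1.74×10^-3)(0.0496×10^-3) / 3.631×10^-9 = 23.8

Ω = 23.8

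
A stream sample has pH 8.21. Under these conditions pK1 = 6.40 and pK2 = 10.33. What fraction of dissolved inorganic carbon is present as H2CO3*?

α₀ = 0.0151

α₀ = 1 / (1 + K1/[H⁺] + K1K2/[H⁺]²) = 1 / (1 + 10^+1.81 + 10^-0.31)
   = 1 / (1 + 64.565 + 0.48978) = 1/66.055 = 0.01514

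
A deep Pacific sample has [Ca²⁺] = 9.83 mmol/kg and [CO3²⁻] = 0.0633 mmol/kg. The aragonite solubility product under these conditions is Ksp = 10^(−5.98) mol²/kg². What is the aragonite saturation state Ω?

Ksp = 10^(−5.98) = 1.047×10^-6
Ω = [Ca²⁺][CO3²⁻]/Ksp = (9.83×10^-3)(0.0633×10^-3) / 1.047×10^-6 = 0.594

Ω = 0.594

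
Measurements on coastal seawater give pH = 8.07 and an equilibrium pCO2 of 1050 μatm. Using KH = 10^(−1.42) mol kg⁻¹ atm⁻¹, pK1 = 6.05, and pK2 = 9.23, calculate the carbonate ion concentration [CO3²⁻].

[CO2*] = KH · pCO2 = 10^(−1.42) × 1050×10^-6 = 3.992×10^-5 mol/kg
α₀ = 1/(1 + K1/[H⁺] + K1K2/[H⁺]²) = 1/(1 + 10^+2.02 + 10^+0.86) = 0.008853
DIC = [CO2*]/α₀ = 3.992×10^-5 / 0.008853 = 4.509 mmol/kg
[CO3²⁻] = α₂·DIC; α₂ = 0.06413, so [CO3²⁻] = 0.06413 × 4.509 = 0.289 mmol/kg

[CO3²⁻] = 0.289 mmol/kg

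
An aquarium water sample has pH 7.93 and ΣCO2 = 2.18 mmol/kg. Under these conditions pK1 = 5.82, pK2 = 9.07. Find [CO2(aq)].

α₀ = 1 / (1 + K1/[H⁺] + K1K2/[H⁺]²) = 1 / (1 + 10^+2.11 + 10^+0.97)
   = 1 / (1 + 128.82 + 9.3325) = 1/139.16 = 0.007186
[CO2*] = α₀ × DIC = 0.007186 × 2.18 = 0.0157 mmol/kg = 15.7 μmol/kg

[CO2*] = 15.7 μmol/kg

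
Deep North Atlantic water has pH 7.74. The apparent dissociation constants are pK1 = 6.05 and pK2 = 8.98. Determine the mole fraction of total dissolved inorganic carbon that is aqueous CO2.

α₀ = 1 / (1 + K1/[H⁺] + K1K2/[H⁺]²) = 1 / (1 + 10^+1.69 + 10^+0.45)
   = 1 / (1 + 48.978 + 2.8184) = 1/52.796 = 0.01894

α₀ = 0.0189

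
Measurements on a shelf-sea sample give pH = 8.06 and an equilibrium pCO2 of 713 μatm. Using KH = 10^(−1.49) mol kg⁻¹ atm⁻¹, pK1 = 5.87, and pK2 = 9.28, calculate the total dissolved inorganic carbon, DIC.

[CO2*] = KH · pCO2 = 10^(−1.49) × 713×10^-6 = 2.307×10^-5 mol/kg
α₀ = 1/(1 + K1/[H⁺] + K1K2/[H⁺]²) = 1/(1 + 10^+2.19 + 10^+0.97) = 0.006053
DIC = [CO2*]/α₀ = 2.307×10^-5 / 0.006053 = 3.81 mmol/kg

DIC = 3.81 mmol/kg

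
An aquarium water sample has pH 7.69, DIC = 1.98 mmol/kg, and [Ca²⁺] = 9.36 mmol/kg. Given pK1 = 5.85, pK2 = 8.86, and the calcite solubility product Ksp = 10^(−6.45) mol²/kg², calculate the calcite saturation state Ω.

Ω = 3.26

α₂ = 1 / (1 + [H⁺]/K2 + [H⁺]²/(K1K2)) = 1 / (1 + 10^+1.17 + 10^-0.67)
   = 1 / (1 + 14.791 + 0.21380) = 1/16.005 = 0.06248
[CO3²⁻] = α₂ × DIC = 0.06248 × 1.98 = 0.1237 mmol/kg
Ksp = 10^(−6.45) = 3.548×10^-7
Ω = [Ca²⁺][CO3²⁻]/Ksp = (9.36×10^-3)(1.237×10^-4) / 3.548×10^-7 = 3.26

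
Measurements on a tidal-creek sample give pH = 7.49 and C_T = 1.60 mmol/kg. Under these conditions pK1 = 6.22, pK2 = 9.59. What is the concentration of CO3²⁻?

[CO3²⁻] = 12.0 μmol/kg

α₂ = 1 / (1 + [H⁺]/K2 + [H⁺]²/(K1K2)) = 1 / (1 + 10^+2.10 + 10^+0.83)
   = 1 / (1 + 125.89 + 6.7608) = 1/133.65 = 0.007482
[CO3²⁻] = α₂ × DIC = 0.007482 × 1.60 = 0.0120 mmol/kg = 12.0 μmol/kg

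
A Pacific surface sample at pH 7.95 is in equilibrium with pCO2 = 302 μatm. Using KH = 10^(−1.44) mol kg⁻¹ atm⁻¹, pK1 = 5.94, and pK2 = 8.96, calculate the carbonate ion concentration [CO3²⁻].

[CO2*] = KH · pCO2 = 10^(−1.44) × 302×10^-6 = 1.096×10^-5 mol/kg
α₀ = 1/(1 + K1/[H⁺] + K1K2/[H⁺]²) = 1/(1 + 10^+2.01 + 10^+1.00) = 0.008824
DIC = [CO2*]/α₀ = 1.096×10^-5 / 0.008824 = 1.243 mmol/kg
[CO3²⁻] = α₂·DIC; α₂ = 0.08824, so [CO3²⁻] = 0.08824 × 1.243 = 0.110 mmol/kg

[CO3²⁻] = 0.110 mmol/kg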